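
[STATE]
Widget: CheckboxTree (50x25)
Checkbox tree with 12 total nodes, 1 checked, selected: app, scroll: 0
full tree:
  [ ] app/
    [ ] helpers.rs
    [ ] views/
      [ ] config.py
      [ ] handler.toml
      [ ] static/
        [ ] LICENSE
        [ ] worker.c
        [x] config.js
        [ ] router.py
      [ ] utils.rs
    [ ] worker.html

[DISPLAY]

>[-] app/                                         
   [ ] helpers.rs                                 
   [-] views/                                     
     [ ] config.py                                
     [ ] handler.toml                             
     [-] static/                                  
       [ ] LICENSE                                
       [ ] worker.c                               
       [x] config.js                              
       [ ] router.py                              
     [ ] utils.rs                                 
   [ ] worker.html                                
                                                  
                                                  
                                                  
                                                  
                                                  
                                                  
                                                  
                                                  
                                                  
                                                  
                                                  
                                                  
                                                  


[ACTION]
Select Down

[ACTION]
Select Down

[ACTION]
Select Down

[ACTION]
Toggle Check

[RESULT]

 [-] app/                                         
   [ ] helpers.rs                                 
   [-] views/                                     
>    [x] config.py                                
     [ ] handler.toml                             
     [-] static/                                  
       [ ] LICENSE                                
       [ ] worker.c                               
       [x] config.js                              
       [ ] router.py                              
     [ ] utils.rs                                 
   [ ] worker.html                                
                                                  
                                                  
                                                  
                                                  
                                                  
                                                  
                                                  
                                                  
                                                  
                                                  
                                                  
                                                  
                                                  


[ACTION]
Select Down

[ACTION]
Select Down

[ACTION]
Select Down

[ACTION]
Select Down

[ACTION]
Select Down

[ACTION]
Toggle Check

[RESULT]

 [-] app/                                         
   [ ] helpers.rs                                 
   [-] views/                                     
     [x] config.py                                
     [ ] handler.toml                             
     [ ] static/                                  
       [ ] LICENSE                                
       [ ] worker.c                               
>      [ ] config.js                              
       [ ] router.py                              
     [ ] utils.rs                                 
   [ ] worker.html                                
                                                  
                                                  
                                                  
                                                  
                                                  
                                                  
                                                  
                                                  
                                                  
                                                  
                                                  
                                                  
                                                  


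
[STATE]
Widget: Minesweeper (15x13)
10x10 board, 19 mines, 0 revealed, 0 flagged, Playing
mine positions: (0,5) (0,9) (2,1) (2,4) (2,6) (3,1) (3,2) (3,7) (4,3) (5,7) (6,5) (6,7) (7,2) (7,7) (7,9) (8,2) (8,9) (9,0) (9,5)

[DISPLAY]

■■■■■■■■■■     
■■■■■■■■■■     
■■■■■■■■■■     
■■■■■■■■■■     
■■■■■■■■■■     
■■■■■■■■■■     
■■■■■■■■■■     
■■■■■■■■■■     
■■■■■■■■■■     
■■■■■■■■■■     
               
               
               


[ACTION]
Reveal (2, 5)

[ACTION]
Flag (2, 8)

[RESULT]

■■■■■■■■■■     
■■■■■■■■■■     
■■■■■2■■⚑■     
■■■■■■■■■■     
■■■■■■■■■■     
■■■■■■■■■■     
■■■■■■■■■■     
■■■■■■■■■■     
■■■■■■■■■■     
■■■■■■■■■■     
               
               
               


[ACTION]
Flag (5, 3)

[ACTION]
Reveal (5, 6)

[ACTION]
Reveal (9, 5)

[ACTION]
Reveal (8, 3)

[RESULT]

■■■■■✹■■■✹     
■■■■■■■■■■     
■✹■■✹2✹■⚑■     
■✹✹■■■■✹■■     
■■■✹■■■■■■     
■■■⚑■■3✹■■     
■■■■■✹■✹■■     
■■✹■■■■✹■✹     
■■✹■■■■■■✹     
✹■■■■✹■■■■     
               
               
               


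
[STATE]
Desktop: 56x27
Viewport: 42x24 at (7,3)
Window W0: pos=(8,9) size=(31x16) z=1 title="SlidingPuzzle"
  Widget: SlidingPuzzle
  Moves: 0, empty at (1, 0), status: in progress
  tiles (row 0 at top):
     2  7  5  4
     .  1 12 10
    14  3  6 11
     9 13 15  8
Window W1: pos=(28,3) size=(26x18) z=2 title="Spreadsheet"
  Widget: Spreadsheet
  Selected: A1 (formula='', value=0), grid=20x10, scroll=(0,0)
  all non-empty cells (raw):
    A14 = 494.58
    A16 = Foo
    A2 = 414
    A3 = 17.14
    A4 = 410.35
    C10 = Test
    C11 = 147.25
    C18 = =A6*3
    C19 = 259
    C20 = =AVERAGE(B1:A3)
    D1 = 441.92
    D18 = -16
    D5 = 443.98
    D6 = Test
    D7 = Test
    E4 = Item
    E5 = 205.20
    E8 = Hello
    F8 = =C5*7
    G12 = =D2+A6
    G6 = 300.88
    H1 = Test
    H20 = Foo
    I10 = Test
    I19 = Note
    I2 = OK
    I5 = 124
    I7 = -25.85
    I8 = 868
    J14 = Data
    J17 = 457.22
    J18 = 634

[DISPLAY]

                     ┏━━━━━━━━━━━━━━━━━━━━
                     ┃ Spreadsheet        
                     ┠────────────────────
                     ┃A1:                 
                     ┃       A       B    
                     ┃--------------------
 ┏━━━━━━━━━━━━━━━━━━━┃  1      [0]       0
 ┃ SlidingPuzzle     ┃  2      414       0
 ┠───────────────────┃  3    17.14       0
 ┃┌────┬────┬────┬───┃  4   410.35       0
 ┃│  2 │  7 │  5 │  4┃  5        0       0
 ┃├────┼────┼────┼───┃  6        0       0
 ┃│    │  1 │ 12 │ 10┃  7        0       0
 ┃├────┼────┼────┼───┃  8        0       0
 ┃│ 14 │  3 │  6 │ 11┃  9        0       0
 ┃├────┼────┼────┼───┃ 10        0       0
 ┃│  9 │ 13 │ 15 │  8┃ 11        0       0
 ┃└────┴────┴────┴───┗━━━━━━━━━━━━━━━━━━━━
 ┃Moves: 0                     ┃          
 ┃                             ┃          
 ┃                             ┃          
 ┗━━━━━━━━━━━━━━━━━━━━━━━━━━━━━┛          
                                          
                                          


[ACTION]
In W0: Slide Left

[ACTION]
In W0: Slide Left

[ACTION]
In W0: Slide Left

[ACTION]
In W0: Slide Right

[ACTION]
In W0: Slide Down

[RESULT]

                     ┏━━━━━━━━━━━━━━━━━━━━
                     ┃ Spreadsheet        
                     ┠────────────────────
                     ┃A1:                 
                     ┃       A       B    
                     ┃--------------------
 ┏━━━━━━━━━━━━━━━━━━━┃  1      [0]       0
 ┃ SlidingPuzzle     ┃  2      414       0
 ┠───────────────────┃  3    17.14       0
 ┃┌────┬────┬────┬───┃  4   410.35       0
 ┃│  2 │  7 │    │  4┃  5        0       0
 ┃├────┼────┼────┼───┃  6        0       0
 ┃│  1 │ 12 │  5 │ 10┃  7        0       0
 ┃├────┼────┼────┼───┃  8        0       0
 ┃│ 14 │  3 │  6 │ 11┃  9        0       0
 ┃├────┼────┼────┼───┃ 10        0       0
 ┃│  9 │ 13 │ 15 │  8┃ 11        0       0
 ┃└────┴────┴────┴───┗━━━━━━━━━━━━━━━━━━━━
 ┃Moves: 5                     ┃          
 ┃                             ┃          
 ┃                             ┃          
 ┗━━━━━━━━━━━━━━━━━━━━━━━━━━━━━┛          
                                          
                                          


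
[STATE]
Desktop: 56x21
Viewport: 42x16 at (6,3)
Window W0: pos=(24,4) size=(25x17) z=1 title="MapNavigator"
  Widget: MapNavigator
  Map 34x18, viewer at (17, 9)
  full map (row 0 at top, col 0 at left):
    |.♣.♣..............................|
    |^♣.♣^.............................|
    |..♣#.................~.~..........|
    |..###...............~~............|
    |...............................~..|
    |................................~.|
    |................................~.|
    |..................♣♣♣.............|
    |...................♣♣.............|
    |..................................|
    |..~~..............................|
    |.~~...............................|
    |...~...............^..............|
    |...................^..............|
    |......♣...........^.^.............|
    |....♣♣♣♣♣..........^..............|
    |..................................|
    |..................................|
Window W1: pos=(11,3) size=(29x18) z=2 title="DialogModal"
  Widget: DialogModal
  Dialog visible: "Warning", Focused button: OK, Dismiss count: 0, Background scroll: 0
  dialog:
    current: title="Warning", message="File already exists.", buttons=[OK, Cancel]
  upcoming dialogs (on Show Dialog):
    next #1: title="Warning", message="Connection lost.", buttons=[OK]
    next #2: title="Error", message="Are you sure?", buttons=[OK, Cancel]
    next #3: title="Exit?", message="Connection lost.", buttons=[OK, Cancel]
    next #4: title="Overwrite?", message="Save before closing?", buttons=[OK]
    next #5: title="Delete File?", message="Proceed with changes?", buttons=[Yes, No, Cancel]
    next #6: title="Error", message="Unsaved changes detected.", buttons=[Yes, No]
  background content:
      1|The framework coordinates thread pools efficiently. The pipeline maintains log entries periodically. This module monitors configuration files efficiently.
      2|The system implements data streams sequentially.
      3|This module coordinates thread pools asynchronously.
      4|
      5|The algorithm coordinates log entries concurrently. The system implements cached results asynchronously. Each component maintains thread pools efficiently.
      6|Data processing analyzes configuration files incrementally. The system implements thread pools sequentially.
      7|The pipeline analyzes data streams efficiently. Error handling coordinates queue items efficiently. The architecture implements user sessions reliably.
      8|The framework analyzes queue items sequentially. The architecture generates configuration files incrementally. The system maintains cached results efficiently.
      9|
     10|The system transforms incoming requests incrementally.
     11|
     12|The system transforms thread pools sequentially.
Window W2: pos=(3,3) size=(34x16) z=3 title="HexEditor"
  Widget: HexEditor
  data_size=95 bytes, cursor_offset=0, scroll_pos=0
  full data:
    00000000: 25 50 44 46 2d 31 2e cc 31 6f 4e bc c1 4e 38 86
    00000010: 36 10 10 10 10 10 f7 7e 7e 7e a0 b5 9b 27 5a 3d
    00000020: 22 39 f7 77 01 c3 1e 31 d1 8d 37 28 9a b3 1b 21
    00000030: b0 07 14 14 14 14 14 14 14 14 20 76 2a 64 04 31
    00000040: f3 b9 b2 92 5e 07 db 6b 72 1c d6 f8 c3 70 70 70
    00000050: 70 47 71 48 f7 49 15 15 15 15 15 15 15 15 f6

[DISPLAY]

━━━━━━━━━━━━━━━━━━━━━━━━━━━━━━┓━━┓        
exEditor                      ┃  ┃━━━━━━━━
──────────────────────────────┨──┨        
000000  25 50 44 46 2d 31 2e c┃ t┃────────
000010  36 10 10 10 10 10 f7 7┃a ┃~.......
000020  22 39 f7 77 01 c3 1e 3┃hr┃........
000030  b0 07 14 14 14 14 14 1┃  ┃........
000040  f3 b9 b2 92 5e 07 db 6┃ l┃........
000050  70 47 71 48 f7 49 15 1┃co┃........
                              ┃a ┃........
                              ┃eu┃........
                              ┃  ┃........
                              ┃om┃........
                              ┃  ┃........
                              ┃ea┃........
━━━━━━━━━━━━━━━━━━━━━━━━━━━━━━┛  ┃........


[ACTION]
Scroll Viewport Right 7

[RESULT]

━━━━━━━━━━━━━━━━━━━━━━━┓━━┓               
r                      ┃  ┃━━━━━━━━┓      
───────────────────────┨──┨        ┃      
 25 50 44 46 2d 31 2e c┃ t┃────────┨      
 36 10 10 10 10 10 f7 7┃a ┃~.......┃      
 22 39 f7 77 01 c3 1e 3┃hr┃........┃      
 b0 07 14 14 14 14 14 1┃  ┃........┃      
 f3 b9 b2 92 5e 07 db 6┃ l┃........┃      
 70 47 71 48 f7 49 15 1┃co┃........┃      
                       ┃a ┃........┃      
                       ┃eu┃........┃      
                       ┃  ┃........┃      
                       ┃om┃........┃      
                       ┃  ┃........┃      
                       ┃ea┃........┃      
━━━━━━━━━━━━━━━━━━━━━━━┛  ┃........┃      


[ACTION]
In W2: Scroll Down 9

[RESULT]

━━━━━━━━━━━━━━━━━━━━━━━┓━━┓               
r                      ┃  ┃━━━━━━━━┓      
───────────────────────┨──┨        ┃      
 70 47 71 48 f7 49 15 1┃ t┃────────┨      
                       ┃a ┃~.......┃      
                       ┃hr┃........┃      
                       ┃  ┃........┃      
                       ┃ l┃........┃      
                       ┃co┃........┃      
                       ┃a ┃........┃      
                       ┃eu┃........┃      
                       ┃  ┃........┃      
                       ┃om┃........┃      
                       ┃  ┃........┃      
                       ┃ea┃........┃      
━━━━━━━━━━━━━━━━━━━━━━━┛  ┃........┃      


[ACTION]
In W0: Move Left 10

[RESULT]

━━━━━━━━━━━━━━━━━━━━━━━┓━━┓               
r                      ┃  ┃━━━━━━━━┓      
───────────────────────┨──┨        ┃      
 70 47 71 48 f7 49 15 1┃ t┃────────┨      
                       ┃a ┃........┃      
                       ┃hr┃........┃      
                       ┃  ┃........┃      
                       ┃ l┃........┃      
                       ┃co┃.......♣┃      
                       ┃a ┃........┃      
                       ┃eu┃........┃      
                       ┃  ┃........┃      
                       ┃om┃........┃      
                       ┃  ┃........┃      
                       ┃ea┃........┃      
━━━━━━━━━━━━━━━━━━━━━━━┛  ┃.......^┃      


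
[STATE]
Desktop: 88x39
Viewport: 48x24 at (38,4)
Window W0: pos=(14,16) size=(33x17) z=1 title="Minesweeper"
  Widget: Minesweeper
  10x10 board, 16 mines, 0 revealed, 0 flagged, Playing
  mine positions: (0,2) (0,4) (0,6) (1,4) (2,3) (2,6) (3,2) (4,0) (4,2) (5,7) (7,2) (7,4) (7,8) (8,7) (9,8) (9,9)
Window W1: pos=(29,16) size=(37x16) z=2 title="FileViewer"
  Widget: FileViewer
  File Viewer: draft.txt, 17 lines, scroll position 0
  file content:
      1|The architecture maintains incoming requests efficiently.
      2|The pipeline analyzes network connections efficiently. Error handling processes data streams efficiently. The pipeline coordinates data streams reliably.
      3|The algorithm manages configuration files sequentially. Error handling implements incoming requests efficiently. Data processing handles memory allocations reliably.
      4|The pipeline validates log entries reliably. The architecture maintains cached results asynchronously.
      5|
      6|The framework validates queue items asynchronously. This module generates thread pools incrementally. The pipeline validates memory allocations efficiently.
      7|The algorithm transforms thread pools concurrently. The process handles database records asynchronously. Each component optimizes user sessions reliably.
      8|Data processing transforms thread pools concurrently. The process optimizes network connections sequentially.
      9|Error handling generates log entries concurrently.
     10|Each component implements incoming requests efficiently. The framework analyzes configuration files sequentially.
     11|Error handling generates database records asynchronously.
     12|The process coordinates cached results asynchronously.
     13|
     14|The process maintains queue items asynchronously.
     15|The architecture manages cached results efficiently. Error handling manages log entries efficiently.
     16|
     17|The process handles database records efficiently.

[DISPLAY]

                                                
                                                
                                                
                                                
                                                
                                                
                                                
                                                
                                                
                                                
                                                
                                                
━━━━━━━━━━━━━━━━━━━━━━━━━━━┓                    
wer                        ┃                    
───────────────────────────┨                    
itecture maintains incomin▲┃                    
line analyzes network conn█┃                    
rithm manages configuratio░┃                    
line validates log entries░┃                    
                          ░┃                    
ework validates queue item░┃                    
rithm transforms thread po░┃                    
cessing transforms thread ░┃                    
ndling generates log entri░┃                    


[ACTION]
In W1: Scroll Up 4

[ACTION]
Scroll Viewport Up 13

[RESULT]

                                                
                                                
                                                
                                                
                                                
                                                
                                                
                                                
                                                
                                                
                                                
                                                
                                                
                                                
                                                
                                                
━━━━━━━━━━━━━━━━━━━━━━━━━━━┓                    
wer                        ┃                    
───────────────────────────┨                    
itecture maintains incomin▲┃                    
line analyzes network conn█┃                    
rithm manages configuratio░┃                    
line validates log entries░┃                    
                          ░┃                    


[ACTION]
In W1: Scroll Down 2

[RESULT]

                                                
                                                
                                                
                                                
                                                
                                                
                                                
                                                
                                                
                                                
                                                
                                                
                                                
                                                
                                                
                                                
━━━━━━━━━━━━━━━━━━━━━━━━━━━┓                    
wer                        ┃                    
───────────────────────────┨                    
rithm manages configuratio▲┃                    
line validates log entries░┃                    
                          ░┃                    
ework validates queue item░┃                    
rithm transforms thread po░┃                    


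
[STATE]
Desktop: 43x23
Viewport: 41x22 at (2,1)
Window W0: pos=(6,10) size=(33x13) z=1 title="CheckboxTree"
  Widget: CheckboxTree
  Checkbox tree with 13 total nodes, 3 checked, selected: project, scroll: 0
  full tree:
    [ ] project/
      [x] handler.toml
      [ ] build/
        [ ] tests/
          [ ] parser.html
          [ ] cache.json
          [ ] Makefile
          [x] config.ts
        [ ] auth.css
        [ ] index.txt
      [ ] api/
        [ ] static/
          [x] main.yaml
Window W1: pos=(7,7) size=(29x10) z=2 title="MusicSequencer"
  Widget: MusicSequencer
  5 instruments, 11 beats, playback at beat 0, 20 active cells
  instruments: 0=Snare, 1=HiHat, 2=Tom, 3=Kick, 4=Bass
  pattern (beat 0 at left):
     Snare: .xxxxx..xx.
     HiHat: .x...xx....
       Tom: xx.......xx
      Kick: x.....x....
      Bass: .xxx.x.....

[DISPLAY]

                                         
                                         
                                         
                                         
                                         
                                         
     ┏━━━━━━━━━━━━━━━━━━━━━━━━━━━┓       
     ┃ MusicSequencer            ┃       
     ┠───────────────────────────┨       
    ┏┃      ▼1234567890          ┃━━┓    
    ┃┃ Snare·█████··██·          ┃  ┃    
    ┠┃ HiHat·█···██····          ┃──┨    
    ┃┃   Tom██·······██          ┃  ┃    
    ┃┃  Kick█·····█····          ┃  ┃    
    ┃┃  Bass·███·█·····          ┃  ┃    
    ┃┗━━━━━━━━━━━━━━━━━━━━━━━━━━━┛  ┃    
    ┃       [ ] parser.html         ┃    
    ┃       [ ] cache.json          ┃    
    ┃       [ ] Makefile            ┃    
    ┃       [x] config.ts           ┃    
    ┃     [ ] auth.css              ┃    
    ┗━━━━━━━━━━━━━━━━━━━━━━━━━━━━━━━┛    


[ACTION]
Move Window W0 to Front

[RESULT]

                                         
                                         
                                         
                                         
                                         
                                         
     ┏━━━━━━━━━━━━━━━━━━━━━━━━━━━┓       
     ┃ MusicSequencer            ┃       
     ┠───────────────────────────┨       
    ┏━━━━━━━━━━━━━━━━━━━━━━━━━━━━━━━┓    
    ┃ CheckboxTree                  ┃    
    ┠───────────────────────────────┨    
    ┃>[-] project/                  ┃    
    ┃   [x] handler.toml            ┃    
    ┃   [-] build/                  ┃    
    ┃     [-] tests/                ┃    
    ┃       [ ] parser.html         ┃    
    ┃       [ ] cache.json          ┃    
    ┃       [ ] Makefile            ┃    
    ┃       [x] config.ts           ┃    
    ┃     [ ] auth.css              ┃    
    ┗━━━━━━━━━━━━━━━━━━━━━━━━━━━━━━━┛    


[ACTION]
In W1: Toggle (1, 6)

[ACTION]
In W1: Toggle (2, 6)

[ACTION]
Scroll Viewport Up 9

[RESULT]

                                         
                                         
                                         
                                         
                                         
                                         
                                         
     ┏━━━━━━━━━━━━━━━━━━━━━━━━━━━┓       
     ┃ MusicSequencer            ┃       
     ┠───────────────────────────┨       
    ┏━━━━━━━━━━━━━━━━━━━━━━━━━━━━━━━┓    
    ┃ CheckboxTree                  ┃    
    ┠───────────────────────────────┨    
    ┃>[-] project/                  ┃    
    ┃   [x] handler.toml            ┃    
    ┃   [-] build/                  ┃    
    ┃     [-] tests/                ┃    
    ┃       [ ] parser.html         ┃    
    ┃       [ ] cache.json          ┃    
    ┃       [ ] Makefile            ┃    
    ┃       [x] config.ts           ┃    
    ┃     [ ] auth.css              ┃    


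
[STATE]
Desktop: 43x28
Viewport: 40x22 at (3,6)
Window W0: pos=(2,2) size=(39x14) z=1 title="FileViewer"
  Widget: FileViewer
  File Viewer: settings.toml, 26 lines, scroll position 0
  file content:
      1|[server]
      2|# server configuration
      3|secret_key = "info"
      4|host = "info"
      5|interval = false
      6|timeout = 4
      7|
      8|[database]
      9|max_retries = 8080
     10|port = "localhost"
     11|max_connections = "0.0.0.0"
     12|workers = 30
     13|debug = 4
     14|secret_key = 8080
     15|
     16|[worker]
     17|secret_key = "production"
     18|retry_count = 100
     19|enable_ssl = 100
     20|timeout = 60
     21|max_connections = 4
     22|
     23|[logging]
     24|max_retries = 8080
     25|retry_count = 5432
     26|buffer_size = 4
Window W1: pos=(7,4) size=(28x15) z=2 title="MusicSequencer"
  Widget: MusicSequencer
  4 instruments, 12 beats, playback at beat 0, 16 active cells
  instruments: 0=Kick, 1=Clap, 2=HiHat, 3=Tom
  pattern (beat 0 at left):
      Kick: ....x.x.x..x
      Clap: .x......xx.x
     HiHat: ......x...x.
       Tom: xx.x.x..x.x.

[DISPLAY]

# se┠──────────────────────────┨    █┃  
secr┃      ▼12345678901        ┃    ░┃  
host┃  Kick····█·█·█··█        ┃    ░┃  
inte┃  Clap·█······██·█        ┃    ░┃  
time┃ HiHat······█···█·        ┃    ░┃  
    ┃   Tom██·█·█··█·█·        ┃    ░┃  
[dat┃                          ┃    ░┃  
max_┃                          ┃    ░┃  
port┃                          ┃    ▼┃  
━━━━┃                          ┃━━━━━┛  
    ┃                          ┃        
    ┃                          ┃        
    ┗━━━━━━━━━━━━━━━━━━━━━━━━━━┛        
                                        
                                        
                                        
                                        
                                        
                                        
                                        
                                        
                                        


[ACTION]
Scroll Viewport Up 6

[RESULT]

                                        
                                        
━━━━━━━━━━━━━━━━━━━━━━━━━━━━━━━━━━━━━┓  
 FileViewer                          ┃  
────┏━━━━━━━━━━━━━━━━━━━━━━━━━━┓─────┨  
[ser┃ MusicSequencer           ┃    ▲┃  
# se┠──────────────────────────┨    █┃  
secr┃      ▼12345678901        ┃    ░┃  
host┃  Kick····█·█·█··█        ┃    ░┃  
inte┃  Clap·█······██·█        ┃    ░┃  
time┃ HiHat······█···█·        ┃    ░┃  
    ┃   Tom██·█·█··█·█·        ┃    ░┃  
[dat┃                          ┃    ░┃  
max_┃                          ┃    ░┃  
port┃                          ┃    ▼┃  
━━━━┃                          ┃━━━━━┛  
    ┃                          ┃        
    ┃                          ┃        
    ┗━━━━━━━━━━━━━━━━━━━━━━━━━━┛        
                                        
                                        
                                        


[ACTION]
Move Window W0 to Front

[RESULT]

                                        
                                        
━━━━━━━━━━━━━━━━━━━━━━━━━━━━━━━━━━━━━┓  
 FileViewer                          ┃  
─────────────────────────────────────┨  
[server]                            ▲┃  
# server configuration              █┃  
secret_key = "info"                 ░┃  
host = "info"                       ░┃  
interval = false                    ░┃  
timeout = 4                         ░┃  
                                    ░┃  
[database]                          ░┃  
max_retries = 8080                  ░┃  
port = "localhost"                  ▼┃  
━━━━━━━━━━━━━━━━━━━━━━━━━━━━━━━━━━━━━┛  
    ┃                          ┃        
    ┃                          ┃        
    ┗━━━━━━━━━━━━━━━━━━━━━━━━━━┛        
                                        
                                        
                                        


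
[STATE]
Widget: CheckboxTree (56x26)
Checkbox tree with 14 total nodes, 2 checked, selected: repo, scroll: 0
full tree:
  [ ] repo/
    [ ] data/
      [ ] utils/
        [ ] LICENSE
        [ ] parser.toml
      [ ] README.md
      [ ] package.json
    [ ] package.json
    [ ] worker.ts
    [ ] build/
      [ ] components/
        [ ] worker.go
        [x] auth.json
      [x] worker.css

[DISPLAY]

>[-] repo/                                              
   [ ] data/                                            
     [ ] utils/                                         
       [ ] LICENSE                                      
       [ ] parser.toml                                  
     [ ] README.md                                      
     [ ] package.json                                   
   [ ] package.json                                     
   [ ] worker.ts                                        
   [-] build/                                           
     [-] components/                                    
       [ ] worker.go                                    
       [x] auth.json                                    
     [x] worker.css                                     
                                                        
                                                        
                                                        
                                                        
                                                        
                                                        
                                                        
                                                        
                                                        
                                                        
                                                        
                                                        


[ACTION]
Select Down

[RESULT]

 [-] repo/                                              
>  [ ] data/                                            
     [ ] utils/                                         
       [ ] LICENSE                                      
       [ ] parser.toml                                  
     [ ] README.md                                      
     [ ] package.json                                   
   [ ] package.json                                     
   [ ] worker.ts                                        
   [-] build/                                           
     [-] components/                                    
       [ ] worker.go                                    
       [x] auth.json                                    
     [x] worker.css                                     
                                                        
                                                        
                                                        
                                                        
                                                        
                                                        
                                                        
                                                        
                                                        
                                                        
                                                        
                                                        


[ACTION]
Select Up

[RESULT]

>[-] repo/                                              
   [ ] data/                                            
     [ ] utils/                                         
       [ ] LICENSE                                      
       [ ] parser.toml                                  
     [ ] README.md                                      
     [ ] package.json                                   
   [ ] package.json                                     
   [ ] worker.ts                                        
   [-] build/                                           
     [-] components/                                    
       [ ] worker.go                                    
       [x] auth.json                                    
     [x] worker.css                                     
                                                        
                                                        
                                                        
                                                        
                                                        
                                                        
                                                        
                                                        
                                                        
                                                        
                                                        
                                                        


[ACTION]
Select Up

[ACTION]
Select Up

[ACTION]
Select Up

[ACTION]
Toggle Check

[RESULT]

>[x] repo/                                              
   [x] data/                                            
     [x] utils/                                         
       [x] LICENSE                                      
       [x] parser.toml                                  
     [x] README.md                                      
     [x] package.json                                   
   [x] package.json                                     
   [x] worker.ts                                        
   [x] build/                                           
     [x] components/                                    
       [x] worker.go                                    
       [x] auth.json                                    
     [x] worker.css                                     
                                                        
                                                        
                                                        
                                                        
                                                        
                                                        
                                                        
                                                        
                                                        
                                                        
                                                        
                                                        


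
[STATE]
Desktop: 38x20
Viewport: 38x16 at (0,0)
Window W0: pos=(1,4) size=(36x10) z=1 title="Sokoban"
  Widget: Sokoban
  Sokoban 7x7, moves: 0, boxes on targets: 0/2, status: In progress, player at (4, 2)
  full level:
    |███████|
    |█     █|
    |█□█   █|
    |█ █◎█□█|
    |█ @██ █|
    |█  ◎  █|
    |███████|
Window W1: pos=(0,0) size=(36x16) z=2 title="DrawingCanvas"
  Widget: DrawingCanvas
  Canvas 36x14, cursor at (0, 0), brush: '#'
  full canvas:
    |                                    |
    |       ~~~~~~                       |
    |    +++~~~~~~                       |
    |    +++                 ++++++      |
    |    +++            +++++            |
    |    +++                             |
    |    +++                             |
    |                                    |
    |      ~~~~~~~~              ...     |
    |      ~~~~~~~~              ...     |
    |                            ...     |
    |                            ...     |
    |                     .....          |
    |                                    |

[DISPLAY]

┏━━━━━━━━━━━━━━━━━━━━━━━━━━━━━━━━━━┓  
┃ DrawingCanvas                    ┃  
┠──────────────────────────────────┨  
┃+                                 ┃  
┃       ~~~~~~                     ┃┓ 
┃    +++~~~~~~                     ┃┃ 
┃    +++                 ++++++    ┃┨ 
┃    +++            +++++          ┃┃ 
┃    +++                           ┃┃ 
┃    +++                           ┃┃ 
┃                                  ┃┃ 
┃      ~~~~~~~~              ...   ┃┃ 
┃      ~~~~~~~~              ...   ┃┃ 
┃                            ...   ┃┛ 
┃                            ...   ┃  
┗━━━━━━━━━━━━━━━━━━━━━━━━━━━━━━━━━━┛  


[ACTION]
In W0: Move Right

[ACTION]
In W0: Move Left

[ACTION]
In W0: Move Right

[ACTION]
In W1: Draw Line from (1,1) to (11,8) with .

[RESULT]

┏━━━━━━━━━━━━━━━━━━━━━━━━━━━━━━━━━━┓  
┃ DrawingCanvas                    ┃  
┠──────────────────────────────────┨  
┃+                                 ┃  
┃ .     ~~~~~~                     ┃┓ 
┃  . +++~~~~~~                     ┃┃ 
┃  . +++                 ++++++    ┃┨ 
┃   .+++            +++++          ┃┃ 
┃    .++                           ┃┃ 
┃    .++                           ┃┃ 
┃     .                            ┃┃ 
┃      .~~~~~~~              ...   ┃┃ 
┃      ~.~~~~~~              ...   ┃┃ 
┃       .                    ...   ┃┛ 
┃        .                   ...   ┃  
┗━━━━━━━━━━━━━━━━━━━━━━━━━━━━━━━━━━┛  
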